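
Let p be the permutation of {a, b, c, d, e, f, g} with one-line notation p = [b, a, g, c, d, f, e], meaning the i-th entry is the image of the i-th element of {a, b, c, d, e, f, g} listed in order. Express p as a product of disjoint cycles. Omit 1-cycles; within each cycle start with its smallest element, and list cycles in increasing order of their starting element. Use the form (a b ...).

From a: a → b → a, closing the cycle (a b).
Repeating from the next unused element and collecting all non-trivial cycles gives (a b)(c g e d).

(a b)(c g e d)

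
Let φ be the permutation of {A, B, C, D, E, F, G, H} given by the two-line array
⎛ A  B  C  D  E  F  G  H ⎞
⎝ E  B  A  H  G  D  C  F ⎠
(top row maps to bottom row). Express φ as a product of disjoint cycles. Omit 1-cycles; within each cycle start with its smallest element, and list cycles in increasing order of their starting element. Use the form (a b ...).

(A E G C)(D H F)

Iterating φ from A gives A → E → G → C → A; that is the 4-cycle (A E G C).
Repeating from the next unused element and collecting all non-trivial cycles gives (A E G C)(D H F).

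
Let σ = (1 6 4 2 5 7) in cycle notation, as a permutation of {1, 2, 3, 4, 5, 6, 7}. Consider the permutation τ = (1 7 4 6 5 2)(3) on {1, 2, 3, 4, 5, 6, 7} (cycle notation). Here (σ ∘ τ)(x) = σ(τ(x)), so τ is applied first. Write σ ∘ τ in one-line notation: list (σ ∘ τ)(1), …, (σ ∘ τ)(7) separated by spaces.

1 6 3 4 5 7 2

(σ ∘ τ)(x) = σ(τ(x)). Computing each image: σ(τ(1)) = σ(7) = 1, σ(τ(2)) = σ(1) = 6, σ(τ(3)) = σ(3) = 3, σ(τ(4)) = σ(6) = 4, σ(τ(5)) = σ(2) = 5, σ(τ(6)) = σ(5) = 7, σ(τ(7)) = σ(4) = 2.
Hence σ ∘ τ = [1 6 3 4 5 7 2].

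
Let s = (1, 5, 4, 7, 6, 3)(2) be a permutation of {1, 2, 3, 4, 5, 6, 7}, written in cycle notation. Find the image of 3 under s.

1

Within (1, 5, 4, 7, 6, 3), 3 ↦ 1.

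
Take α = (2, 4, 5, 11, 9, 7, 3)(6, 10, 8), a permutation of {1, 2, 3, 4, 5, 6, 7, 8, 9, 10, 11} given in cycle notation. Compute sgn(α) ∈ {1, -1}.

1

The cycle lengths are 7, 3, 1.
A cycle of length ℓ contributes ℓ−1 transpositions, so α is a product of 6 + 2 = 8 transpositions — even.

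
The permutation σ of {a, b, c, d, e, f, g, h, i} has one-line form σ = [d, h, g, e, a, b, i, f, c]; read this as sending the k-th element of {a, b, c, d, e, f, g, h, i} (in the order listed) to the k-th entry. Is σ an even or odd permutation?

even

In disjoint-cycle form the cycle lengths are 3, 3, 3.
A cycle is odd iff its length is even; σ has 0 even-length cycles, so sgn(σ) = (−1)^0 and σ is even.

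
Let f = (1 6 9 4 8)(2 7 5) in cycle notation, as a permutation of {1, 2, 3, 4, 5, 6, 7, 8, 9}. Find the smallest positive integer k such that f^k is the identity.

The disjoint cycles have lengths 5, 3, 1.
The order of f is the least common multiple of its cycle lengths: lcm(5, 3) = 15.

15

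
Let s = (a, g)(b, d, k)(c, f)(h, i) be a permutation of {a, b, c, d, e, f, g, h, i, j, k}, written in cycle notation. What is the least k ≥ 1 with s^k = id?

6

The cycle type of s is (3, 2, 2, 2, 1, 1).
Since disjoint cycles commute, ord(s) = lcm(3, 2, 2, 2) = 6.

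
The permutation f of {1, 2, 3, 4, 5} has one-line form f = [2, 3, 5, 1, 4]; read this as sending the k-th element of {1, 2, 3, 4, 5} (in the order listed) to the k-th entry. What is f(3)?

3 is element number 3 of the domain, and entry number 3 of the one-line form is 5, so f(3) = 5.

5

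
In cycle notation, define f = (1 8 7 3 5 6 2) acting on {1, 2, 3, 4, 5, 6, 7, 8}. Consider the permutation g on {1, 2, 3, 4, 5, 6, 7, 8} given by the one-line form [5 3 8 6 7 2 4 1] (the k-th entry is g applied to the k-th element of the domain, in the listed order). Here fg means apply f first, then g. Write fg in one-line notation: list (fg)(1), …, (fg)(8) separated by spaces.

For each element, apply f then g: 1 → 8 → 1; 2 → 1 → 5; 3 → 5 → 7; 4 → 4 → 6; 5 → 6 → 2; 6 → 2 → 3; 7 → 3 → 8; 8 → 7 → 4.
So fg in one-line form is 1 5 7 6 2 3 8 4.

1 5 7 6 2 3 8 4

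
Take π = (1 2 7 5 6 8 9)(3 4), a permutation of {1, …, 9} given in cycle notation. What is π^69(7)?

2

7 lies in the 7-cycle (1 2 7 5 6 8 9).
On a 7-cycle, π^7 is the identity, so π^69 = π^6 there (69 ≡ 6 mod 7).
Advancing 6 steps from 7: 7 → 5 → 6 → 8 → 9 → 1 → 2.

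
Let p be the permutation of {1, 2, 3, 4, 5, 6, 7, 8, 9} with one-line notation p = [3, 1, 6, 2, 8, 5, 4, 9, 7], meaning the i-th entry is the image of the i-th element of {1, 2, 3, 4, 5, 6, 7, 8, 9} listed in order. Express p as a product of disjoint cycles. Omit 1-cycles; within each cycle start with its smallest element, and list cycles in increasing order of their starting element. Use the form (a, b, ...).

Iterating p from 1 gives 1 → 3 → 6 → 5 → 8 → 9 → 7 → 4 → 2 → 1; that is the 9-cycle (1, 3, 6, 5, 8, 9, 7, 4, 2).
Continuing from each remaining unvisited element yields (1, 3, 6, 5, 8, 9, 7, 4, 2).

(1, 3, 6, 5, 8, 9, 7, 4, 2)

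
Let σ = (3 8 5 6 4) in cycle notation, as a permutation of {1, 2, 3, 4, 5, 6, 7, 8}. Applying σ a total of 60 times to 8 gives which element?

8

8 lies in the 5-cycle (3 8 5 6 4).
Since the cycle has length 5, σ^60 acts on it the same as σ^0 (60 mod 5 = 0).
So σ^60(8) = 8.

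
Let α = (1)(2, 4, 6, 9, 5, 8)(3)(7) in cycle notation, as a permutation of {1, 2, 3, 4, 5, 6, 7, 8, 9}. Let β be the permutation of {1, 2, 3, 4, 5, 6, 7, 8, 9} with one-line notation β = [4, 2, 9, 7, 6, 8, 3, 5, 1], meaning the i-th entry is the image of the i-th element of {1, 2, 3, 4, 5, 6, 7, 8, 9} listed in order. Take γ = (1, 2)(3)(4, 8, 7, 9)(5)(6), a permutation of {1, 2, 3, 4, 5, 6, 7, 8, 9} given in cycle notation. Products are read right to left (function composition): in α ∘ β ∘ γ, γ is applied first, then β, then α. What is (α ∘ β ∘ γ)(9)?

(α ∘ β ∘ γ)(9) = α(β(γ(9))). γ(9) = 4, then β(4) = 7, then α(7) = 7, so the result is 7.

7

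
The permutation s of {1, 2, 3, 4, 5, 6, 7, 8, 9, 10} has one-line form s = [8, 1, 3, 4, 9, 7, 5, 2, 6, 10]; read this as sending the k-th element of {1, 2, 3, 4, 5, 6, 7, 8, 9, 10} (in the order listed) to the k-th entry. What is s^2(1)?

2

Tracing 1 → 8 → … returns to 1 after 3 steps, so 1 lies in a 3-cycle (1, 8, 2).
Advancing 2 steps from 1: 1 → 8 → 2.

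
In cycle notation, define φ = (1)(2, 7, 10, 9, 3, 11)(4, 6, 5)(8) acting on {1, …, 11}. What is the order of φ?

The disjoint cycles have lengths 6, 3, 1, 1.
The order is lcm(6, 3) = 6.

6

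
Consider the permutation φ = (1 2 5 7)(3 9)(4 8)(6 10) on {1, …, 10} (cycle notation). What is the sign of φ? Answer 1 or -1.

The cycle lengths are 4, 2, 2, 2.
A cycle is odd iff its length is even; φ has 4 even-length cycles, so sgn(φ) = (−1)^4 and φ is even.

1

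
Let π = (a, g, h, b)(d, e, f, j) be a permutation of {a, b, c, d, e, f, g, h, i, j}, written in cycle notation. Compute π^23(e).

d

e lies in the 4-cycle (d, e, f, j).
Powers repeat with period 4 on this cycle, and 23 mod 4 = 3, so π^23(e) = π^3(e).
Advancing 3 steps from e: e → f → j → d.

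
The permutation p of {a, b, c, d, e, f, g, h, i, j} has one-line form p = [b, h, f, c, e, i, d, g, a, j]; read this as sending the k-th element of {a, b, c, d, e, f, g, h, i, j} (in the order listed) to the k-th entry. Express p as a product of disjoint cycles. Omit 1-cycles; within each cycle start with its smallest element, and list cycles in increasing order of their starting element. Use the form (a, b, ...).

Iterating p from a gives a → b → h → g → d → c → f → i → a; that is the 8-cycle (a, b, h, g, d, c, f, i).
Continuing from each remaining unvisited element yields (a, b, h, g, d, c, f, i).

(a, b, h, g, d, c, f, i)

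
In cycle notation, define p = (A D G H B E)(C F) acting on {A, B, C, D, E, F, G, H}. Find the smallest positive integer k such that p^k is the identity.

The cycle type of p is (6, 2).
Since disjoint cycles commute, ord(p) = lcm(6, 2) = 6.

6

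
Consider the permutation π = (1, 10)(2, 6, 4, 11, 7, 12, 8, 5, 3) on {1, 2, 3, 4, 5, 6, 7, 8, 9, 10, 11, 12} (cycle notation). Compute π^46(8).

8 lies in the 9-cycle (2, 6, 4, 11, 7, 12, 8, 5, 3).
Powers repeat with period 9 on this cycle, and 46 mod 9 = 1, so π^46(8) = π^1(8).
Advancing 1 step from 8: 8 → 5.

5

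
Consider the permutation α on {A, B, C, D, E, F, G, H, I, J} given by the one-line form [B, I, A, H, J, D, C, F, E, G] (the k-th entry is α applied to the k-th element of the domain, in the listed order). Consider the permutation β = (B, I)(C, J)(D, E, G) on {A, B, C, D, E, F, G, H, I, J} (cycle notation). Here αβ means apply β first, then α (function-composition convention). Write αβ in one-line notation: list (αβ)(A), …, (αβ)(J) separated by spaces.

(αβ)(x) = α(β(x)). Computing each image: α(β(A)) = α(A) = B, α(β(B)) = α(I) = E, α(β(C)) = α(J) = G, α(β(D)) = α(E) = J, α(β(E)) = α(G) = C, α(β(F)) = α(F) = D, α(β(G)) = α(D) = H, α(β(H)) = α(H) = F, α(β(I)) = α(B) = I, α(β(J)) = α(C) = A.
Hence αβ = [B E G J C D H F I A].

B E G J C D H F I A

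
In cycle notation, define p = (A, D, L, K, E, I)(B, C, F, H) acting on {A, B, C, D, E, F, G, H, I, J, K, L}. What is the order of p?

12

The cycle type of p is (6, 4, 1, 1).
The order of p is the least common multiple of its cycle lengths: lcm(6, 4) = 12.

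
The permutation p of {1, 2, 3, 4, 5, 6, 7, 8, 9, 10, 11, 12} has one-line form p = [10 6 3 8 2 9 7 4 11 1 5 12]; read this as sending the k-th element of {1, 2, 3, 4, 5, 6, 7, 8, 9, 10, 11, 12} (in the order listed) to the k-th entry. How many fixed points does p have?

The fixed points (elements with p(x) = x) are {3, 7, 12}, so there are 3.

3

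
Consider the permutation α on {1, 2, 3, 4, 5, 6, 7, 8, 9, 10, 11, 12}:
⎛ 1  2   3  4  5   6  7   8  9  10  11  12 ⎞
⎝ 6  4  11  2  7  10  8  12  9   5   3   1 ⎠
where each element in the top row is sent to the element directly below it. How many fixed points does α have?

The fixed points (elements with α(x) = x) are {9}, so there is 1.

1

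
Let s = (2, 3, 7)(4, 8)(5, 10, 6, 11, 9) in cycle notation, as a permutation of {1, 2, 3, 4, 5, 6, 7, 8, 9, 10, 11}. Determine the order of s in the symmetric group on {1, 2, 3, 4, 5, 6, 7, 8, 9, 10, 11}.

30

The cycle type of s is (5, 3, 2, 1).
The order of s is the least common multiple of its cycle lengths: lcm(5, 3, 2) = 30.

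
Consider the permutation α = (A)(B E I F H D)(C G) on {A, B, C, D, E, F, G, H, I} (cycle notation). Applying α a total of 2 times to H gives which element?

H lies in the 6-cycle (B E I F H D).
Stepping 2 places around the cycle: H → D → B.

B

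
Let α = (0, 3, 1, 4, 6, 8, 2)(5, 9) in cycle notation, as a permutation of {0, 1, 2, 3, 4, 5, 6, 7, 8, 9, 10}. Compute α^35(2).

2

2 lies in the 7-cycle (0, 3, 1, 4, 6, 8, 2).
Since the cycle has length 7, α^35 acts on it the same as α^0 (35 mod 7 = 0).
So α^35(2) = 2.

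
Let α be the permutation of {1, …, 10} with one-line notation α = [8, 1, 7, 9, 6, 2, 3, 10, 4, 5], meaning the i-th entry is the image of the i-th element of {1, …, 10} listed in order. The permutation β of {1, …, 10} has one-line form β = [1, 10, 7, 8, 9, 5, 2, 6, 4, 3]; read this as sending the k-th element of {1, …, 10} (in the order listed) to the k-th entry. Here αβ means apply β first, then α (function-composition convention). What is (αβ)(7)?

1

β(7) = 2, then α(2) = 1; composing gives (αβ)(7) = 1.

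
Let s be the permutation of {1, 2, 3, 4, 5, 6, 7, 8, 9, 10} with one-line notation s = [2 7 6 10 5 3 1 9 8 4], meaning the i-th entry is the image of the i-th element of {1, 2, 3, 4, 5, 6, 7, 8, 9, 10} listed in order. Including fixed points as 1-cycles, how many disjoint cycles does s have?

5

The cycle decomposition is (1 2 7)(3 6)(4 10)(5)(8 9), which has 5 cycles (counting 1-cycles).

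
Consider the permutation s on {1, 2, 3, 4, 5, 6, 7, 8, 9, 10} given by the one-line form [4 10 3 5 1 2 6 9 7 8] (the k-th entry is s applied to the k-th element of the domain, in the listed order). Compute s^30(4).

4

Tracing 4 → 5 → … returns to 4 after 3 steps, so 4 lies in a 3-cycle (1 4 5).
Powers repeat with period 3 on this cycle, and 30 mod 3 = 0, so s^30(4) = s^0(4).
So s^30(4) = 4.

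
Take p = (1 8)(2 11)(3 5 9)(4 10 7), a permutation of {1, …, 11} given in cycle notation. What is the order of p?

6

The cycle type of p is (3, 3, 2, 2, 1).
Since disjoint cycles commute, ord(p) = lcm(3, 3, 2, 2) = 6.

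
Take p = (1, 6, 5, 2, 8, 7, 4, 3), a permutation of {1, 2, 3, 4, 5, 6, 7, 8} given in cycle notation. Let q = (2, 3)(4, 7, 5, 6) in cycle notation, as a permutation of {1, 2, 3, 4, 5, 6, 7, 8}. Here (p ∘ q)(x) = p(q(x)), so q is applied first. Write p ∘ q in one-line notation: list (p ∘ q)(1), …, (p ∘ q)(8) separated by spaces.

6 1 8 4 5 3 2 7

For each element, apply q then p: 1 → 1 → 6; 2 → 3 → 1; 3 → 2 → 8; 4 → 7 → 4; 5 → 6 → 5; 6 → 4 → 3; 7 → 5 → 2; 8 → 8 → 7.
Collecting the images, p ∘ q = [6 1 8 4 5 3 2 7].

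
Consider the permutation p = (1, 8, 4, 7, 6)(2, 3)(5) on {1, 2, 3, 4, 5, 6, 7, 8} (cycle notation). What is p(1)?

In the cycle (1, 8, 4, 7, 6), 1 is followed by 8, so p(1) = 8.

8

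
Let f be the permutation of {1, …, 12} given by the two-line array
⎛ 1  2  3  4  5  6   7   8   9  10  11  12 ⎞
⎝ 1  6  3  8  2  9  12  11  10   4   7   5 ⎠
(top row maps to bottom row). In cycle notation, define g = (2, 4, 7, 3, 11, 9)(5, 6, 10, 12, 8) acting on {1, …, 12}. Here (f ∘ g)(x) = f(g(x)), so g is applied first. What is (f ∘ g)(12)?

g(12) = 8, then f(8) = 11; composing gives (f ∘ g)(12) = 11.

11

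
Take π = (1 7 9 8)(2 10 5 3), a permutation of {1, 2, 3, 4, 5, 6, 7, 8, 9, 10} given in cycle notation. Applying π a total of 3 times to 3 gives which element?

3 lies in the 4-cycle (2 10 5 3).
Stepping 3 places around the cycle: 3 → 2 → 10 → 5.

5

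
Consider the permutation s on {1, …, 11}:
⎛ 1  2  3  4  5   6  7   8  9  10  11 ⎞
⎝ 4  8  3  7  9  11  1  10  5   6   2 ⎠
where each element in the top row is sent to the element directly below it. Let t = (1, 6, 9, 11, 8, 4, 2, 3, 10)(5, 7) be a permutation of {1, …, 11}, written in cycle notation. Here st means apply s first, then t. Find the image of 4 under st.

s(4) = 7, then t(7) = 5; composing gives (st)(4) = 5.

5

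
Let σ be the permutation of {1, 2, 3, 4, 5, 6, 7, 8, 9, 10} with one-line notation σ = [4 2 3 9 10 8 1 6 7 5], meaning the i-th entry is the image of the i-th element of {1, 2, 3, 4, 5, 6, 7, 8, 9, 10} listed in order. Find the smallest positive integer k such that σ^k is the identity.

The disjoint-cycle form of σ has cycle lengths 4, 2, 2, 1, 1.
Since disjoint cycles commute, ord(σ) = lcm(4, 2, 2) = 4.

4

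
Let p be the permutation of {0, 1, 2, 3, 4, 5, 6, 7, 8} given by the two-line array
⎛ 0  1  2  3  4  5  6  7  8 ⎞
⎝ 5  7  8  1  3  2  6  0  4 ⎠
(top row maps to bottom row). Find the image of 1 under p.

7

The entry below 1 in the array is 7, so p(1) = 7.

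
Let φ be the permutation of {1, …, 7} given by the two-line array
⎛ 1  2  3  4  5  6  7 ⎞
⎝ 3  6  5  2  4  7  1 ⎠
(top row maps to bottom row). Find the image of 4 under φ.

The entry below 4 in the array is 2, so φ(4) = 2.

2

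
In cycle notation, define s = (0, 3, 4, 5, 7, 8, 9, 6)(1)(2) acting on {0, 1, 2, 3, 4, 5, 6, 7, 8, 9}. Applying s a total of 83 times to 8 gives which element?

8 lies in the 8-cycle (0, 3, 4, 5, 7, 8, 9, 6).
Since the cycle has length 8, s^83 acts on it the same as s^3 (83 mod 8 = 3).
Advancing 3 steps from 8: 8 → 9 → 6 → 0.

0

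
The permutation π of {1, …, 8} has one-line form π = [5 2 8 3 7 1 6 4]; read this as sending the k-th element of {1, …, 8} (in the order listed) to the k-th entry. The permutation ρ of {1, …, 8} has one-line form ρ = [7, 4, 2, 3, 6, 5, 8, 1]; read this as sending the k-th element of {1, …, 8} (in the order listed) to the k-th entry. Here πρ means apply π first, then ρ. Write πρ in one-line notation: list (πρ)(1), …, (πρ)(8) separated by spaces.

Chase each element through π then ρ: 1 → 5 → 6; 2 → 2 → 4; 3 → 8 → 1; 4 → 3 → 2; 5 → 7 → 8; 6 → 1 → 7; 7 → 6 → 5; 8 → 4 → 3.
So πρ in one-line form is 6 4 1 2 8 7 5 3.

6 4 1 2 8 7 5 3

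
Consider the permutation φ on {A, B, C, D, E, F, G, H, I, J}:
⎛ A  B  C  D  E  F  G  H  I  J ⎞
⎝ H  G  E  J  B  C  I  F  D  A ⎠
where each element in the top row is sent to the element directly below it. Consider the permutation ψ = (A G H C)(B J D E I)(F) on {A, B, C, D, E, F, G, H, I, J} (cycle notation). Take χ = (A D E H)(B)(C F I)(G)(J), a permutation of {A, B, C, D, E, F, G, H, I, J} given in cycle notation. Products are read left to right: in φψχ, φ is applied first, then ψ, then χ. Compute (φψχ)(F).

Chase F: φ(F) = C; ψ(C) = A; χ(A) = D. Hence (φψχ)(F) = D.

D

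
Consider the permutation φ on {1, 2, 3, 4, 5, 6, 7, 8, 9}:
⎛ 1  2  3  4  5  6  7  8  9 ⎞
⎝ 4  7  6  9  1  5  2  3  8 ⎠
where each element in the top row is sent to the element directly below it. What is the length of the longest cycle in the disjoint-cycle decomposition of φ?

Decomposing into disjoint cycles gives (1 4 9 8 3 6 5)(2 7); the longest has length 7.

7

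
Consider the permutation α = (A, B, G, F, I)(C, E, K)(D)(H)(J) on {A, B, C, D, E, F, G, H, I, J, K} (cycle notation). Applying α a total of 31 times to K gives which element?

K lies in the 3-cycle (C, E, K).
Powers repeat with period 3 on this cycle, and 31 mod 3 = 1, so α^31(K) = α^1(K).
Advancing 1 step from K: K → C.

C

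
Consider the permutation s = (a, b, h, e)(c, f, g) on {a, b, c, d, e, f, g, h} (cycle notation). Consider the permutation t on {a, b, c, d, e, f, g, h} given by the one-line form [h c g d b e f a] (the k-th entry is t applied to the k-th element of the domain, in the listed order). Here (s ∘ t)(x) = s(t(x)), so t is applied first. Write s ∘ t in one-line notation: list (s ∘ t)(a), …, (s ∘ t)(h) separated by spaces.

e f c d h a g b

(s ∘ t)(x) = s(t(x)). Computing each image: s(t(a)) = s(h) = e, s(t(b)) = s(c) = f, s(t(c)) = s(g) = c, s(t(d)) = s(d) = d, s(t(e)) = s(b) = h, s(t(f)) = s(e) = a, s(t(g)) = s(f) = g, s(t(h)) = s(a) = b.
Hence s ∘ t = [e f c d h a g b].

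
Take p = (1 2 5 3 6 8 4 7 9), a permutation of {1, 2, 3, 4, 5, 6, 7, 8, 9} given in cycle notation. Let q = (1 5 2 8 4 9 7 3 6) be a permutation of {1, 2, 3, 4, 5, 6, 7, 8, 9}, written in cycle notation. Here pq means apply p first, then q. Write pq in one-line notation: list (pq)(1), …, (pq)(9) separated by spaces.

8 2 1 3 6 4 7 9 5

For each element, apply p then q: 1 → 2 → 8; 2 → 5 → 2; 3 → 6 → 1; 4 → 7 → 3; 5 → 3 → 6; 6 → 8 → 4; 7 → 9 → 7; 8 → 4 → 9; 9 → 1 → 5.
Collecting the images, pq = [8 2 1 3 6 4 7 9 5].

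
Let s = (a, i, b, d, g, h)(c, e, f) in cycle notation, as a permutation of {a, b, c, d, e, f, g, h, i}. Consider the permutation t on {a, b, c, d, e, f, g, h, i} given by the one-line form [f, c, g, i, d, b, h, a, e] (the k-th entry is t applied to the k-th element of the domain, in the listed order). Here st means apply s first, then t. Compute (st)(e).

b

First apply s: s(e) = f, then t(f) = b. Thus (st)(e) = b.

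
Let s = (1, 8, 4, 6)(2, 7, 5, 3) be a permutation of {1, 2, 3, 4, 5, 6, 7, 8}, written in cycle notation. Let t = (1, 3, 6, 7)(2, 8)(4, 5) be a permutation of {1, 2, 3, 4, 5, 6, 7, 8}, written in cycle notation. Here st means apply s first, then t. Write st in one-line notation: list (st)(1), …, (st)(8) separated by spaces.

For each element, apply s then t: 1 → 8 → 2; 2 → 7 → 1; 3 → 2 → 8; 4 → 6 → 7; 5 → 3 → 6; 6 → 1 → 3; 7 → 5 → 4; 8 → 4 → 5.
So st in one-line form is 2 1 8 7 6 3 4 5.

2 1 8 7 6 3 4 5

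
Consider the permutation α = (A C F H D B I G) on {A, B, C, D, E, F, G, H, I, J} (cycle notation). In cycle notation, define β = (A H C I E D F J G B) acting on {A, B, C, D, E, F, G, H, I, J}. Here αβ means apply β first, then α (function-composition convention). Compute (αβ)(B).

β(B) = A, then α(A) = C; composing gives (αβ)(B) = C.

C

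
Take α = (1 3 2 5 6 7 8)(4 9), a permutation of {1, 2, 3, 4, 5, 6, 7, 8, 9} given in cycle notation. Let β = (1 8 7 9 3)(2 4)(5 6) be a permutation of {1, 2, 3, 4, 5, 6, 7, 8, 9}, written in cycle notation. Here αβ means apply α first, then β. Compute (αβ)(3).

(αβ)(3) = β(α(3)). α(3) = 2, then β(2) = 4. So (αβ)(3) = 4.

4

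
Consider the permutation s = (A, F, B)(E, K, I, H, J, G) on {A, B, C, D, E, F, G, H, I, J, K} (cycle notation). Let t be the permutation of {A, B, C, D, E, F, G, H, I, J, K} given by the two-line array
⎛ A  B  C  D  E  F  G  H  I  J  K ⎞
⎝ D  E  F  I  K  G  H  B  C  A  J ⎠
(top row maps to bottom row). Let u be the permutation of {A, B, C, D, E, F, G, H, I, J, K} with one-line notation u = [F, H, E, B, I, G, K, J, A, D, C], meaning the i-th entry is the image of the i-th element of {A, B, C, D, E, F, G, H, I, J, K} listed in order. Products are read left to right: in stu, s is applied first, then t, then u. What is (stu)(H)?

F

Apply the permutations in order: s(H) = J, then t(J) = A, then u(A) = F. So (stu)(H) = F.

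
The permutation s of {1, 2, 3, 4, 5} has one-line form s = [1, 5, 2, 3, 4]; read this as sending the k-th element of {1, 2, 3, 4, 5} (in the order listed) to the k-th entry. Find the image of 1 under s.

1 is element number 1 of the domain, and entry number 1 of the one-line form is 1, so s(1) = 1.

1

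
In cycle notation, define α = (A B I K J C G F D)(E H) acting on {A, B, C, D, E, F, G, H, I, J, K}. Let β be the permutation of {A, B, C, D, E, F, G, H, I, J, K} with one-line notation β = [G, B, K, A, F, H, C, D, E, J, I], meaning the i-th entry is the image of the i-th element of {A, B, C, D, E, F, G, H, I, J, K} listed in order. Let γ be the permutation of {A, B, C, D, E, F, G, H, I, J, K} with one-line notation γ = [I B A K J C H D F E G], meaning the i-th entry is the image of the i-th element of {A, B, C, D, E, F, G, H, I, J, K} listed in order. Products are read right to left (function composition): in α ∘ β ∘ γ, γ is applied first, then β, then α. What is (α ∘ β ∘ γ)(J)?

D

Apply the permutations in order: γ(J) = E, then β(E) = F, then α(F) = D. So (α ∘ β ∘ γ)(J) = D.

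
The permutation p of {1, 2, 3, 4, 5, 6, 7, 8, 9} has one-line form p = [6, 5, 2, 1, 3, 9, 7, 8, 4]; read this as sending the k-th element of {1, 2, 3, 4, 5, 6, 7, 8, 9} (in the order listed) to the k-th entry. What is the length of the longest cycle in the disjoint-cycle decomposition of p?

4

Decomposing into disjoint cycles gives (1 6 9 4)(2 5 3); the longest has length 4.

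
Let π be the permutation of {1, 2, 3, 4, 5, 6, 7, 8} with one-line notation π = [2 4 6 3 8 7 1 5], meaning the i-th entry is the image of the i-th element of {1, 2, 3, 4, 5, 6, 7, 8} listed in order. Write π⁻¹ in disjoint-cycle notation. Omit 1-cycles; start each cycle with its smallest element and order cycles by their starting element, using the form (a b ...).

(1 7 6 3 4 2)(5 8)

First write π in disjoint cycles: (1 2 4 3 6 7)(5 8).
The inverse reverses every cycle; in canonical form, π⁻¹ = (1 7 6 3 4 2)(5 8).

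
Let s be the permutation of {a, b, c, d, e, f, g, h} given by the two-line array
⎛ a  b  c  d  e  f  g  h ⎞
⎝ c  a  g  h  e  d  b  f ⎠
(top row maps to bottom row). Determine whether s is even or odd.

In disjoint-cycle form the cycle lengths are 4, 3, 1.
A cycle of length ℓ contributes ℓ−1 transpositions, so s is a product of 3 + 2 = 5 transpositions — odd.

odd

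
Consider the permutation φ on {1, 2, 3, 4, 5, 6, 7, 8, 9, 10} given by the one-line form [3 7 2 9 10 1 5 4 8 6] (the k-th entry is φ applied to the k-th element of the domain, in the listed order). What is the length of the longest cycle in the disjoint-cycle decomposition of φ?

7

Decomposing into disjoint cycles gives (1 3 2 7 5 10 6)(4 9 8); the longest has length 7.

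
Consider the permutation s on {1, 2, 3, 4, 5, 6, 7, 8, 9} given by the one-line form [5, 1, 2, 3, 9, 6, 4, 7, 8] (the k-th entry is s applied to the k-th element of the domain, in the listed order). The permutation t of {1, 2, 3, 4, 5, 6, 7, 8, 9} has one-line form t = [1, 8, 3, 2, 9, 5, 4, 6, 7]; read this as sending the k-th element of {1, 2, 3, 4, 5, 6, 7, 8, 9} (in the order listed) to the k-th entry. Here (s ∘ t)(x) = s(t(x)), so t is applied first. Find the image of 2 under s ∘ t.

First apply t: t(2) = 8, then s(8) = 7. Thus (s ∘ t)(2) = 7.

7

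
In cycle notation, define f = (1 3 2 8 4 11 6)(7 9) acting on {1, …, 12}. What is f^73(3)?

4

3 lies in the 7-cycle (1 3 2 8 4 11 6).
On a 7-cycle, f^7 is the identity, so f^73 = f^3 there (73 ≡ 3 mod 7).
Stepping 3 places around the cycle: 3 → 2 → 8 → 4.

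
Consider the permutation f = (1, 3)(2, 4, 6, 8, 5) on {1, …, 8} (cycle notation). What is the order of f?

The cycle type of f is (5, 2, 1).
The order of f is the least common multiple of its cycle lengths: lcm(5, 2) = 10.

10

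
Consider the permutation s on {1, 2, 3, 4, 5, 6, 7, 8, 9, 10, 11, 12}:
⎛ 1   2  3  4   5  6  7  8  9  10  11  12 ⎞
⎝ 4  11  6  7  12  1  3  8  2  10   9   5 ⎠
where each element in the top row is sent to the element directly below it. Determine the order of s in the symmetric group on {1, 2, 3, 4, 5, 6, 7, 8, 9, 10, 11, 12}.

Decomposing into disjoint cycles gives cycle lengths 5, 3, 2, 1, 1.
The order is lcm(5, 3, 2) = 30.

30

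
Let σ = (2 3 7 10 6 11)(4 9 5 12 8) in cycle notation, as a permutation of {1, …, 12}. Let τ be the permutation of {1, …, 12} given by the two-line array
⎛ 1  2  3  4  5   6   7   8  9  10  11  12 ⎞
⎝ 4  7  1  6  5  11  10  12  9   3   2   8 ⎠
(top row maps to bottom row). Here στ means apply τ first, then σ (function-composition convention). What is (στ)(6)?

(στ)(6) = σ(τ(6)). τ(6) = 11, then σ(11) = 2. So (στ)(6) = 2.

2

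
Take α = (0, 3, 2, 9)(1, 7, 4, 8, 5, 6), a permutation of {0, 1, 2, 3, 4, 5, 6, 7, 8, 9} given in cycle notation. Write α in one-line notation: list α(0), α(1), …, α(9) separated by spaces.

Reading each image from the cycles: 0→3, 1→7, 2→9, 3→2, 4→8, 5→6, 6→1, 7→4, 8→5, 9→0.
Listing these in domain order gives 3 7 9 2 8 6 1 4 5 0.

3 7 9 2 8 6 1 4 5 0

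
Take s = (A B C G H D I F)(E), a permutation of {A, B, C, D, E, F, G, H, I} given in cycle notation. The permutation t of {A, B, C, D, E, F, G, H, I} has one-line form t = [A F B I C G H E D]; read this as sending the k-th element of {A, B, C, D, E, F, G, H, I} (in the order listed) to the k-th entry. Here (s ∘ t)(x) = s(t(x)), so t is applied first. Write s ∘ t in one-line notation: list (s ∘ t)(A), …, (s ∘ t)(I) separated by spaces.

For each element, apply t then s: A → A → B; B → F → A; C → B → C; D → I → F; E → C → G; F → G → H; G → H → D; H → E → E; I → D → I.
So s ∘ t in one-line form is B A C F G H D E I.

B A C F G H D E I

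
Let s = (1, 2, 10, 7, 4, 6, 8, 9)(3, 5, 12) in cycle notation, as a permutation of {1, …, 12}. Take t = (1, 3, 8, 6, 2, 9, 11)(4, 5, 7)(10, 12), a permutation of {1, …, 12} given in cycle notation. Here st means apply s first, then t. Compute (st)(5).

10

(st)(5) = t(s(5)). s(5) = 12, then t(12) = 10. So (st)(5) = 10.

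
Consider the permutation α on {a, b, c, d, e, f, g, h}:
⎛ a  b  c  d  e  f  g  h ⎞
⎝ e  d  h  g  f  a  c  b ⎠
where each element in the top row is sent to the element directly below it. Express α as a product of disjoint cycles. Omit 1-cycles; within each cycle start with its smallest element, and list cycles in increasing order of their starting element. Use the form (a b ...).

(a e f)(b d g c h)

From a: a → e → f → a, closing the cycle (a e f).
Continuing from each remaining unvisited element yields (a e f)(b d g c h).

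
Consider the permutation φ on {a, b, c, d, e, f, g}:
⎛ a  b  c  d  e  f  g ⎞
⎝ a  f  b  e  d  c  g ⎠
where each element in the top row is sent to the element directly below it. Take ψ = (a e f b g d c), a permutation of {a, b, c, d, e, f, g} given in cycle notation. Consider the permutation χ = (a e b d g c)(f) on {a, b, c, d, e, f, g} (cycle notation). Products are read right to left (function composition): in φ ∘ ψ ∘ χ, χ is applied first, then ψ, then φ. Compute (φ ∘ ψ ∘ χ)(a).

c

(φ ∘ ψ ∘ χ)(a) = φ(ψ(χ(a))). χ(a) = e, then ψ(e) = f, then φ(f) = c, so the result is c.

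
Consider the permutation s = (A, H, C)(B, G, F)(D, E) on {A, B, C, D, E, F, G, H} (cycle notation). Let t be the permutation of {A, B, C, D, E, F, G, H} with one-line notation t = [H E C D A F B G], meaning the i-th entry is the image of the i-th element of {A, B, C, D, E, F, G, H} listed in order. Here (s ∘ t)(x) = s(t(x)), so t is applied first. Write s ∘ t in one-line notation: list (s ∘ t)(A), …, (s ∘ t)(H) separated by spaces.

C D A E H B G F

For each element, apply t then s: A → H → C; B → E → D; C → C → A; D → D → E; E → A → H; F → F → B; G → B → G; H → G → F.
So s ∘ t in one-line form is C D A E H B G F.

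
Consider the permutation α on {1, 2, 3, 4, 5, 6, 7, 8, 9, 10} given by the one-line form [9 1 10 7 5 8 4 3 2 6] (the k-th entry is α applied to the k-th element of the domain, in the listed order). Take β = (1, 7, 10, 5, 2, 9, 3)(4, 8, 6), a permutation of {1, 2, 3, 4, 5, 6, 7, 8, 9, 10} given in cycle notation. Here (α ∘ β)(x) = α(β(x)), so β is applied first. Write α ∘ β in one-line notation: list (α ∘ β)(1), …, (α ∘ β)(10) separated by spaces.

4 2 9 3 1 7 6 8 10 5

For each element, apply β then α: 1 → 7 → 4; 2 → 9 → 2; 3 → 1 → 9; 4 → 8 → 3; 5 → 2 → 1; 6 → 4 → 7; 7 → 10 → 6; 8 → 6 → 8; 9 → 3 → 10; 10 → 5 → 5.
Collecting the images, α ∘ β = [4 2 9 3 1 7 6 8 10 5].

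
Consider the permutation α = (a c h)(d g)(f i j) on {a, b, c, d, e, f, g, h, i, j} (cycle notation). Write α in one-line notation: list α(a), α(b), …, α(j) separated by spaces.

c b h g e i d a j f

Each element maps to the next entry in its cycle (wrapping to the front): a→c, b→b, c→h, d→g, e→e, f→i, g→d, h→a, i→j, j→f.
Listing these in domain order gives c b h g e i d a j f.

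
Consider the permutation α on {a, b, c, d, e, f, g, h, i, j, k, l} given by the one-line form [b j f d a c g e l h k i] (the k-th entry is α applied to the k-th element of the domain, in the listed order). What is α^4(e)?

Tracing e → a → … returns to e after 5 steps, so e lies in a 5-cycle (a, b, j, h, e).
Advancing 4 steps from e: e → a → b → j → h.

h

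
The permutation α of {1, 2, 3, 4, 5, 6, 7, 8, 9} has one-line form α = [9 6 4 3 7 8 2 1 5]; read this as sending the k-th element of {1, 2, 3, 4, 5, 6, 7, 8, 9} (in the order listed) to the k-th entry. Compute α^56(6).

6

Tracing 6 → 8 → … returns to 6 after 7 steps, so 6 lies in a 7-cycle (1 9 5 7 2 6 8).
On a 7-cycle, α^7 is the identity, so α^56 = α^0 there (56 ≡ 0 mod 7).
So α^56(6) = 6.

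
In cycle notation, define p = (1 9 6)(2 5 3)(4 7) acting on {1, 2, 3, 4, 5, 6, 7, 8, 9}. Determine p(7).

7 appears in (4 7); the next entry (wrapping around) is 4.

4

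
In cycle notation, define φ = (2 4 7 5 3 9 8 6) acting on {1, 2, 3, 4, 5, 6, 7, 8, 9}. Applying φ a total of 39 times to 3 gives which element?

5

3 lies in the 8-cycle (2 4 7 5 3 9 8 6).
Powers repeat with period 8 on this cycle, and 39 mod 8 = 7, so φ^39(3) = φ^7(3).
Stepping 7 places around the cycle: 3 → 9 → 8 → 6 → 2 → 4 → 7 → 5.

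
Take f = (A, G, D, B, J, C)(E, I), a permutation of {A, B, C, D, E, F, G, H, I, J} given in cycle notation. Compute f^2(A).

D

A lies in the 6-cycle (A, G, D, B, J, C).
Advancing 2 steps from A: A → G → D.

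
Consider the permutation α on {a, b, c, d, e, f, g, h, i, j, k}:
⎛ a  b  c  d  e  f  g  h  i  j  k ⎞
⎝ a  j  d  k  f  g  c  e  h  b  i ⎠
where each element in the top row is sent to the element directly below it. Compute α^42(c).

k

Tracing c → d → … returns to c after 8 steps, so c lies in an 8-cycle (c, d, k, i, h, e, f, g).
Since the cycle has length 8, α^42 acts on it the same as α^2 (42 mod 8 = 2).
Advancing 2 steps from c: c → d → k.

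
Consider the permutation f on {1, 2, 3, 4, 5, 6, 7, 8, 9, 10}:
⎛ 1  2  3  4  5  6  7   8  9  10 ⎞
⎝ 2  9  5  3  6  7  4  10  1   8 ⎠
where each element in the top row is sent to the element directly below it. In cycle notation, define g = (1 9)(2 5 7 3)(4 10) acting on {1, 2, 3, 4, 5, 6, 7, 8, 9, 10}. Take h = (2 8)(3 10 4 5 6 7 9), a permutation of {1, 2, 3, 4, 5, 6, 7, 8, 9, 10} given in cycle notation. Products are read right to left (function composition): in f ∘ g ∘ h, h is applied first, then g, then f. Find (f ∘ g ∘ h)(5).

7

Chase 5: h(5) = 6; g(6) = 6; f(6) = 7. Hence (f ∘ g ∘ h)(5) = 7.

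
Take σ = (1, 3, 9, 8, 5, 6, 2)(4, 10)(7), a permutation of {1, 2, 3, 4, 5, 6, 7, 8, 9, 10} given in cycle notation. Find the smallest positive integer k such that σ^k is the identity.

14

The cycle type of σ is (7, 2, 1).
Since disjoint cycles commute, ord(σ) = lcm(7, 2) = 14.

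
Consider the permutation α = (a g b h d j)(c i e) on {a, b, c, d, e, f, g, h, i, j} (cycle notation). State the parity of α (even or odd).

The cycle lengths are 6, 3, 1.
A cycle is odd iff its length is even; α has 1 even-length cycle, so sgn(α) = (−1)^1 and α is odd.

odd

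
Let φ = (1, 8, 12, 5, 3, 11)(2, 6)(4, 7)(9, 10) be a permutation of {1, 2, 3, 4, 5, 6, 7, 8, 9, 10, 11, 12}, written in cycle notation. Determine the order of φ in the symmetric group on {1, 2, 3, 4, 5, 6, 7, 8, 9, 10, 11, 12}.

6

The cycle type of φ is (6, 2, 2, 2).
The order is lcm(6, 2, 2, 2) = 6.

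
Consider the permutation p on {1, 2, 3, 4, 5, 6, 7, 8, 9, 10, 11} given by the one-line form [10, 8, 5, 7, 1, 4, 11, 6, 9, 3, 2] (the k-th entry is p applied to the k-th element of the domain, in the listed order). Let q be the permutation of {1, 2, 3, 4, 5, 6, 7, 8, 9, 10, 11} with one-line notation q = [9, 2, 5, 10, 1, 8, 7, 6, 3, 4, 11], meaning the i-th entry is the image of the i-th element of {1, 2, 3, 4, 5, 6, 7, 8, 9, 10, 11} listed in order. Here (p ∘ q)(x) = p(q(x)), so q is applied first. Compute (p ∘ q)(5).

q(5) = 1, then p(1) = 10; composing gives (p ∘ q)(5) = 10.

10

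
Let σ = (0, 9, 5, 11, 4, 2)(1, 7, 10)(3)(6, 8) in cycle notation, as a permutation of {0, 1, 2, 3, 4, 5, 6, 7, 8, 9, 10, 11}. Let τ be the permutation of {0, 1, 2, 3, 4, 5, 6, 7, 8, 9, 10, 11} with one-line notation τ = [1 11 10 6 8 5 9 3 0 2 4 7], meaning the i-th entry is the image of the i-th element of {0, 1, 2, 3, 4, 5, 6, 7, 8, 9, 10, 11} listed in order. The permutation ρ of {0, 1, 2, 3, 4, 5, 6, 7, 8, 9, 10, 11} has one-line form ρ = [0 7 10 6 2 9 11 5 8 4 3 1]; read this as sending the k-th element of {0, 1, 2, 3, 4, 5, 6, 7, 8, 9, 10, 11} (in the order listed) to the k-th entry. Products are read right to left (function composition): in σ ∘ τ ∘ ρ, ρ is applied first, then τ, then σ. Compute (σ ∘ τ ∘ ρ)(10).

8

(σ ∘ τ ∘ ρ)(10) = σ(τ(ρ(10))). ρ(10) = 3, then τ(3) = 6, then σ(6) = 8, so the result is 8.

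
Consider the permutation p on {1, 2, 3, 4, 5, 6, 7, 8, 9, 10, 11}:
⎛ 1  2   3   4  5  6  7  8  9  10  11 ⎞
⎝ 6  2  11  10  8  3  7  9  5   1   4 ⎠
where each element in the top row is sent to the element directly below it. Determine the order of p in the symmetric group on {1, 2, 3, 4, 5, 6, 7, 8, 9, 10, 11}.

Decomposing into disjoint cycles gives cycle lengths 6, 3, 1, 1.
Since disjoint cycles commute, ord(p) = lcm(6, 3) = 6.

6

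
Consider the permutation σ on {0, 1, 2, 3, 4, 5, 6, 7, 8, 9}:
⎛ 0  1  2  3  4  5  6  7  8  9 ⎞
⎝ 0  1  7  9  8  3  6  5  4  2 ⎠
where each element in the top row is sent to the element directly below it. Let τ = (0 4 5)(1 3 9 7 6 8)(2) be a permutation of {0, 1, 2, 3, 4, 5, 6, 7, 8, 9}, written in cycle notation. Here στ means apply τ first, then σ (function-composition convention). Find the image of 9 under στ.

5

First apply τ: τ(9) = 7, then σ(7) = 5. Thus (στ)(9) = 5.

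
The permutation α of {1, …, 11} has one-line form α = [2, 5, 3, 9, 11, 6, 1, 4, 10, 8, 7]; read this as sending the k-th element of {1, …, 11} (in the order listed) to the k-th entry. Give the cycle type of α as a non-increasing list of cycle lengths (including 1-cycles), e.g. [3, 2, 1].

The disjoint cycles are (1 2 5 11 7)(3)(4 9 10 8)(6), with lengths 5, 4, 1, 1 in non-increasing order.

[5, 4, 1, 1]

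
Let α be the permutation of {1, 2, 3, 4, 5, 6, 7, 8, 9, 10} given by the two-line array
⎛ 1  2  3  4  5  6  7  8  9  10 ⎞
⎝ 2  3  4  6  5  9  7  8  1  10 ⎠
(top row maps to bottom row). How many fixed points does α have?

4

The fixed points (elements with α(x) = x) are {5, 7, 8, 10}, so there are 4.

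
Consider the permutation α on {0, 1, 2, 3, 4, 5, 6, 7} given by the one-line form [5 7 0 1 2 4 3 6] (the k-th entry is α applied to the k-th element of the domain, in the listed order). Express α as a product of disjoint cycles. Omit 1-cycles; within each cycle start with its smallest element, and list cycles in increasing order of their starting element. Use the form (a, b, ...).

(0, 5, 4, 2)(1, 7, 6, 3)

Start at 0 and follow images: 0 → 5 → 4 → 2 → 0, giving the cycle (0, 5, 4, 2).
Repeating from the next unused element and collecting all non-trivial cycles gives (0, 5, 4, 2)(1, 7, 6, 3).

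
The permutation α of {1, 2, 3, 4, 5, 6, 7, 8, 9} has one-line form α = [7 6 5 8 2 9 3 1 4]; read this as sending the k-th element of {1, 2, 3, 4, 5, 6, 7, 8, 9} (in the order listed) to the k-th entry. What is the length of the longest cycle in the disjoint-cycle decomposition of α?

9

Decomposing into disjoint cycles gives (1, 7, 3, 5, 2, 6, 9, 4, 8); the longest has length 9.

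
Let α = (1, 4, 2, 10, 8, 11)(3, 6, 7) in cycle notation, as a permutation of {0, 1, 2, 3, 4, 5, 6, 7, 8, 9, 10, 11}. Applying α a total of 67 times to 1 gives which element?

4

1 lies in the 6-cycle (1, 4, 2, 10, 8, 11).
Since the cycle has length 6, α^67 acts on it the same as α^1 (67 mod 6 = 1).
Advancing 1 step from 1: 1 → 4.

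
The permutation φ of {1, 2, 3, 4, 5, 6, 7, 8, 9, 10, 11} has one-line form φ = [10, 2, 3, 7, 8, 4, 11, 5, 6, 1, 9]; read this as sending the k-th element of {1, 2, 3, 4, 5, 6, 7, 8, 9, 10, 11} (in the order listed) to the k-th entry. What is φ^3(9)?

7

Tracing 9 → 6 → … returns to 9 after 5 steps, so 9 lies in a 5-cycle (4 7 11 9 6).
Stepping 3 places around the cycle: 9 → 6 → 4 → 7.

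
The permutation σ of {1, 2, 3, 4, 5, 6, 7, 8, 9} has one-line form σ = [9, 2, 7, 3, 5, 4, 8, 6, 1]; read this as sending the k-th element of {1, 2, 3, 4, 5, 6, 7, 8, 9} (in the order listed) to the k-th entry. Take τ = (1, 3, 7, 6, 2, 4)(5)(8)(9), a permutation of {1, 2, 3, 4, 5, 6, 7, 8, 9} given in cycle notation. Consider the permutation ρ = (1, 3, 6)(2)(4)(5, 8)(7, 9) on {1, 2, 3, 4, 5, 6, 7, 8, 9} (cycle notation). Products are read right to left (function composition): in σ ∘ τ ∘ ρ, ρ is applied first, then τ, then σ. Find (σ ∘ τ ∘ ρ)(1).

8

Apply the permutations in order: ρ(1) = 3, then τ(3) = 7, then σ(7) = 8. So (σ ∘ τ ∘ ρ)(1) = 8.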